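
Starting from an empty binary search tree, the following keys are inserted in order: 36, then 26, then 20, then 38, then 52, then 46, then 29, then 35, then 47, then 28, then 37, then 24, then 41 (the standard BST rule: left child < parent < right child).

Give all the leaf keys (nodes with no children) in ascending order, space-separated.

36: root
26: left child of 36 (depth 1)
20: left child of 26 (depth 2)
38: right child of 36 (depth 1)
52: right child of 38 (depth 2)
46: left child of 52 (depth 3)
29: right child of 26 (depth 2)
35: right child of 29 (depth 3)
47: right child of 46 (depth 4)
28: left child of 29 (depth 3)
37: left child of 38 (depth 2)
24: right child of 20 (depth 3)
41: left child of 46 (depth 4)

24 28 35 37 41 47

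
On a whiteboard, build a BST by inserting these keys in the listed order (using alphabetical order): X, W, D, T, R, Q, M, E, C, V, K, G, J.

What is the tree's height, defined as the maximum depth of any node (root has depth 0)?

10

X: root
W: left child of X (depth 1)
D: left child of W (depth 2)
T: right child of D (depth 3)
R: left child of T (depth 4)
Q: left child of R (depth 5)
M: left child of Q (depth 6)
E: left child of M (depth 7)
C: left child of D (depth 3)
V: right child of T (depth 4)
K: right child of E (depth 8)
G: left child of K (depth 9)
J: right child of G (depth 10)

The deepest node is J at depth 10.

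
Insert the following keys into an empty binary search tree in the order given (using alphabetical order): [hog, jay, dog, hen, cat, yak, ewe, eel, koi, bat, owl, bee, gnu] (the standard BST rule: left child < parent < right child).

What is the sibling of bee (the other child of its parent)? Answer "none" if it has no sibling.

none

Resulting structure (node: left, right):
  hog: L=dog, R=jay
  jay: L=–, R=yak
  dog: L=cat, R=hen
  hen: L=ewe, R=–
  cat: L=bat, R=–
  yak: L=koi, R=–
  ewe: L=eel, R=gnu
  eel: L=–, R=–
  koi: L=–, R=owl
  bat: L=–, R=bee
  owl: L=–, R=–
  bee: L=–, R=–
  gnu: L=–, R=–

bee's parent is bat, which has only one child.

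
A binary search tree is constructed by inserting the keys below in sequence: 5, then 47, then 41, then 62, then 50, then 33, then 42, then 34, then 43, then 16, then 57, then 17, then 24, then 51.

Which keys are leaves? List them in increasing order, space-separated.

24 34 43 51

5: root
47: right child of 5 (depth 1)
41: left child of 47 (depth 2)
62: right child of 47 (depth 2)
50: left child of 62 (depth 3)
33: left child of 41 (depth 3)
42: right child of 41 (depth 3)
34: right child of 33 (depth 4)
43: right child of 42 (depth 4)
16: left child of 33 (depth 4)
57: right child of 50 (depth 4)
17: right child of 16 (depth 5)
24: right child of 17 (depth 6)
51: left child of 57 (depth 5)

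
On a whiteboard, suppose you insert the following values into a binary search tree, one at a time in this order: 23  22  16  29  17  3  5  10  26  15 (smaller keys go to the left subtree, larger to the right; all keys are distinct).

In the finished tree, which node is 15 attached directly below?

Resulting structure (node: left, right):
  23: L=22, R=29
  22: L=16, R=–
  16: L=3, R=17
  29: L=26, R=–
  17: L=–, R=–
  3: L=–, R=5
  5: L=–, R=10
  10: L=–, R=15
  26: L=–, R=–
  15: L=–, R=–

10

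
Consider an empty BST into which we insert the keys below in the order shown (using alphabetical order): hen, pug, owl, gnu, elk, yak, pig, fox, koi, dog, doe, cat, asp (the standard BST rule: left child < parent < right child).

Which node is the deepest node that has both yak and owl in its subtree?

hen: root
pug: right child of hen (depth 1)
owl: left child of pug (depth 2)
gnu: left child of hen (depth 1)
elk: left child of gnu (depth 2)
yak: right child of pug (depth 2)
pig: right child of owl (depth 3)
fox: right child of elk (depth 3)
koi: left child of owl (depth 3)
dog: left child of elk (depth 3)
doe: left child of dog (depth 4)
cat: left child of doe (depth 5)
asp: left child of cat (depth 6)

Path to yak: hen → pug → yak
Path to owl: hen → pug → owl
The paths share a prefix ending at pug, then split left and right.

pug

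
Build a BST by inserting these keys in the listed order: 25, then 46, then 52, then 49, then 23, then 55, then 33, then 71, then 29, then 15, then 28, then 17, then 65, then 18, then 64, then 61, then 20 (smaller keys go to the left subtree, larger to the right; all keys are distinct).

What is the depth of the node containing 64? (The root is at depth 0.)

6

Resulting structure (node: left, right):
  25: L=23, R=46
  46: L=33, R=52
  52: L=49, R=55
  49: L=–, R=–
  23: L=15, R=–
  55: L=–, R=71
  33: L=29, R=–
  71: L=65, R=–
  29: L=28, R=–
  15: L=–, R=17
  28: L=–, R=–
  17: L=–, R=18
  65: L=64, R=–
  18: L=–, R=20
  64: L=61, R=–
  61: L=–, R=–
  20: L=–, R=–

Path to 64: 25 → 46 → 52 → 55 → 71 → 65 → 64, which is 6 edges.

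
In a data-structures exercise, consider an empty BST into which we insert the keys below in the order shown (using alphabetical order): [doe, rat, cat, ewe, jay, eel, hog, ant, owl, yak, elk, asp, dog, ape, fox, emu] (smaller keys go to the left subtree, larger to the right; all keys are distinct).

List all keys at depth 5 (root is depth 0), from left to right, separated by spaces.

doe: root
rat: right child of doe (depth 1)
cat: left child of doe (depth 1)
ewe: left child of rat (depth 2)
jay: right child of ewe (depth 3)
eel: left child of ewe (depth 3)
hog: left child of jay (depth 4)
ant: left child of cat (depth 2)
owl: right child of jay (depth 4)
yak: right child of rat (depth 2)
elk: right child of eel (depth 4)
asp: right child of ant (depth 3)
dog: left child of eel (depth 4)
ape: left child of asp (depth 4)
fox: left child of hog (depth 5)
emu: right child of elk (depth 5)

emu fox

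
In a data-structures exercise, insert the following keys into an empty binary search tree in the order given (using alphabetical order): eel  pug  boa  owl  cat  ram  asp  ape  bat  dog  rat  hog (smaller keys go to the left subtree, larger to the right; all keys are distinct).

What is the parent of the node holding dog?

cat

Insert eel: tree is empty, so eel becomes the root.
Insert pug: pug > eel → go right. Place as right child of eel.
Insert boa: boa < eel → go left. Place as left child of eel.
Insert owl: owl > eel → go right; owl < pug → go left. Place as left child of pug.
Insert cat: cat < eel → go left; cat > boa → go right. Place as right child of boa.
Insert ram: ram > eel → go right; ram > pug → go right. Place as right child of pug.
Insert asp: asp < eel → go left; asp < boa → go left. Place as left child of boa.
Insert ape: ape < eel → go left; ape < boa → go left; ape < asp → go left. Place as left child of asp.
Insert bat: bat < eel → go left; bat < boa → go left; bat > asp → go right. Place as right child of asp.
Insert dog: dog < eel → go left; dog > boa → go right; dog > cat → go right. Place as right child of cat.
Insert rat: rat > eel → go right; rat > pug → go right; rat > ram → go right. Place as right child of ram.
Insert hog: hog > eel → go right; hog < pug → go left; hog < owl → go left. Place as left child of owl.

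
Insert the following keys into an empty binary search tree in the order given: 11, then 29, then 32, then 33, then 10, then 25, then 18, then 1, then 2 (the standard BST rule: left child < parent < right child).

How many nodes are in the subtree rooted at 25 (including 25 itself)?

2

11: root
29: right child of 11 (depth 1)
32: right child of 29 (depth 2)
33: right child of 32 (depth 3)
10: left child of 11 (depth 1)
25: left child of 29 (depth 2)
18: left child of 25 (depth 3)
1: left child of 10 (depth 2)
2: right child of 1 (depth 3)

Subtree rooted at 25 contains: 25, 18 — 2 nodes.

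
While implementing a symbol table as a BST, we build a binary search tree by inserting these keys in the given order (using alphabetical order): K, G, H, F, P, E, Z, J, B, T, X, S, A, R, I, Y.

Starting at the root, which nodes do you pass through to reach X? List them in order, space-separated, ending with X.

Insert K: tree is empty, so K becomes the root.
Insert G: G < K → go left. Place as left child of K.
Insert H: H < K → go left; H > G → go right. Place as right child of G.
Insert F: F < K → go left; F < G → go left. Place as left child of G.
Insert P: P > K → go right. Place as right child of K.
Insert E: E < K → go left; E < G → go left; E < F → go left. Place as left child of F.
Insert Z: Z > K → go right; Z > P → go right. Place as right child of P.
Insert J: J < K → go left; J > G → go right; J > H → go right. Place as right child of H.
Insert B: B < K → go left; B < G → go left; B < F → go left; B < E → go left. Place as left child of E.
Insert T: T > K → go right; T > P → go right; T < Z → go left. Place as left child of Z.
Insert X: X > K → go right; X > P → go right; X < Z → go left; X > T → go right. Place as right child of T.
Insert S: S > K → go right; S > P → go right; S < Z → go left; S < T → go left. Place as left child of T.
Insert A: A < K → go left; A < G → go left; A < F → go left; A < E → go left; A < B → go left. Place as left child of B.
Insert R: R > K → go right; R > P → go right; R < Z → go left; R < T → go left; R < S → go left. Place as left child of S.
Insert I: I < K → go left; I > G → go right; I > H → go right; I < J → go left. Place as left child of J.
Insert Y: Y > K → go right; Y > P → go right; Y < Z → go left; Y > T → go right; Y > X → go right. Place as right child of X.

K P Z T X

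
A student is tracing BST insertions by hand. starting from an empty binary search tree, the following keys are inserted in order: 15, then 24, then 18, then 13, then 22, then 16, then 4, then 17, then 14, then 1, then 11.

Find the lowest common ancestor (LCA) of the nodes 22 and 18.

15: root
24: right child of 15 (depth 1)
18: left child of 24 (depth 2)
13: left child of 15 (depth 1)
22: right child of 18 (depth 3)
16: left child of 18 (depth 3)
4: left child of 13 (depth 2)
17: right child of 16 (depth 4)
14: right child of 13 (depth 2)
1: left child of 4 (depth 3)
11: right child of 4 (depth 3)

Path to 22: 15 → 24 → 18 → 22
Path to 18: 15 → 24 → 18
18 lies on both paths and is an ancestor of the other node.

18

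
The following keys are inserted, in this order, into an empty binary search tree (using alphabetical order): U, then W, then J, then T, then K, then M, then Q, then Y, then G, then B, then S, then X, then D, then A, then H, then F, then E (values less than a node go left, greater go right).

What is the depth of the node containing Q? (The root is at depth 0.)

5

U: root
W: right child of U (depth 1)
J: left child of U (depth 1)
T: right child of J (depth 2)
K: left child of T (depth 3)
M: right child of K (depth 4)
Q: right child of M (depth 5)
Y: right child of W (depth 2)
G: left child of J (depth 2)
B: left child of G (depth 3)
S: right child of Q (depth 6)
X: left child of Y (depth 3)
D: right child of B (depth 4)
A: left child of B (depth 4)
H: right child of G (depth 3)
F: right child of D (depth 5)
E: left child of F (depth 6)

Path to Q: U → J → T → K → M → Q, which is 5 edges.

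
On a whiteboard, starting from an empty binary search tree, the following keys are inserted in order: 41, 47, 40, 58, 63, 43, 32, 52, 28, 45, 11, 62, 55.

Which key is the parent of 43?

47

41: root
47: right child of 41 (depth 1)
40: left child of 41 (depth 1)
58: right child of 47 (depth 2)
63: right child of 58 (depth 3)
43: left child of 47 (depth 2)
32: left child of 40 (depth 2)
52: left child of 58 (depth 3)
28: left child of 32 (depth 3)
45: right child of 43 (depth 3)
11: left child of 28 (depth 4)
62: left child of 63 (depth 4)
55: right child of 52 (depth 4)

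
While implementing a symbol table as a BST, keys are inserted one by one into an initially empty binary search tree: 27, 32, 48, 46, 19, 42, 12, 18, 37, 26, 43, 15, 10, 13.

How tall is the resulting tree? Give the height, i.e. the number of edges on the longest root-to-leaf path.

5

27: root
32: right child of 27 (depth 1)
48: right child of 32 (depth 2)
46: left child of 48 (depth 3)
19: left child of 27 (depth 1)
42: left child of 46 (depth 4)
12: left child of 19 (depth 2)
18: right child of 12 (depth 3)
37: left child of 42 (depth 5)
26: right child of 19 (depth 2)
43: right child of 42 (depth 5)
15: left child of 18 (depth 4)
10: left child of 12 (depth 3)
13: left child of 15 (depth 5)

The deepest node is 37 at depth 5.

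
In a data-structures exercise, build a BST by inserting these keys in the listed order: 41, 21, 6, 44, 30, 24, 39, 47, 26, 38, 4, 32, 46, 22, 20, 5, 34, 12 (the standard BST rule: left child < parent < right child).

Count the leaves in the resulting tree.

41: root
21: left child of 41 (depth 1)
6: left child of 21 (depth 2)
44: right child of 41 (depth 1)
30: right child of 21 (depth 2)
24: left child of 30 (depth 3)
39: right child of 30 (depth 3)
47: right child of 44 (depth 2)
26: right child of 24 (depth 4)
38: left child of 39 (depth 4)
4: left child of 6 (depth 3)
32: left child of 38 (depth 5)
46: left child of 47 (depth 3)
22: left child of 24 (depth 4)
20: right child of 6 (depth 3)
5: right child of 4 (depth 4)
34: right child of 32 (depth 6)
12: left child of 20 (depth 4)

Leaves: 5, 12, 22, 26, 34, 46 — 6 in total.

6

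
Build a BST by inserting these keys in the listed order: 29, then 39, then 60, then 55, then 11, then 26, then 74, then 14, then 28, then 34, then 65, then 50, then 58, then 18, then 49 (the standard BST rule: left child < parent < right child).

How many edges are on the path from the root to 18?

4

Insert 29: tree is empty, so 29 becomes the root.
Insert 39: 39 > 29 → go right. Place as right child of 29.
Insert 60: 60 > 29 → go right; 60 > 39 → go right. Place as right child of 39.
Insert 55: 55 > 29 → go right; 55 > 39 → go right; 55 < 60 → go left. Place as left child of 60.
Insert 11: 11 < 29 → go left. Place as left child of 29.
Insert 26: 26 < 29 → go left; 26 > 11 → go right. Place as right child of 11.
Insert 74: 74 > 29 → go right; 74 > 39 → go right; 74 > 60 → go right. Place as right child of 60.
Insert 14: 14 < 29 → go left; 14 > 11 → go right; 14 < 26 → go left. Place as left child of 26.
Insert 28: 28 < 29 → go left; 28 > 11 → go right; 28 > 26 → go right. Place as right child of 26.
Insert 34: 34 > 29 → go right; 34 < 39 → go left. Place as left child of 39.
Insert 65: 65 > 29 → go right; 65 > 39 → go right; 65 > 60 → go right; 65 < 74 → go left. Place as left child of 74.
Insert 50: 50 > 29 → go right; 50 > 39 → go right; 50 < 60 → go left; 50 < 55 → go left. Place as left child of 55.
Insert 58: 58 > 29 → go right; 58 > 39 → go right; 58 < 60 → go left; 58 > 55 → go right. Place as right child of 55.
Insert 18: 18 < 29 → go left; 18 > 11 → go right; 18 < 26 → go left; 18 > 14 → go right. Place as right child of 14.
Insert 49: 49 > 29 → go right; 49 > 39 → go right; 49 < 60 → go left; 49 < 55 → go left; 49 < 50 → go left. Place as left child of 50.

Path to 18: 29 → 11 → 26 → 14 → 18, which is 4 edges.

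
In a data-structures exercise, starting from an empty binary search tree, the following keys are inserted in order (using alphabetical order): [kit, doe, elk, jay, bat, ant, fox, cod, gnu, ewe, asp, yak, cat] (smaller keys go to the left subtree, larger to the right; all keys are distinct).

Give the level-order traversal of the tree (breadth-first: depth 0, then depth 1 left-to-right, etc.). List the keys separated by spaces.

kit doe yak bat elk ant cod jay asp cat fox ewe gnu

kit: root
doe: left child of kit (depth 1)
elk: right child of doe (depth 2)
jay: right child of elk (depth 3)
bat: left child of doe (depth 2)
ant: left child of bat (depth 3)
fox: left child of jay (depth 4)
cod: right child of bat (depth 3)
gnu: right child of fox (depth 5)
ewe: left child of fox (depth 5)
asp: right child of ant (depth 4)
yak: right child of kit (depth 1)
cat: left child of cod (depth 4)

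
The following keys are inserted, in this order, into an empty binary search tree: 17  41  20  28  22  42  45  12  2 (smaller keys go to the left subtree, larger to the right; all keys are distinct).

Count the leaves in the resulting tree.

3

Insert 17: tree is empty, so 17 becomes the root.
Insert 41: 41 > 17 → go right. Place as right child of 17.
Insert 20: 20 > 17 → go right; 20 < 41 → go left. Place as left child of 41.
Insert 28: 28 > 17 → go right; 28 < 41 → go left; 28 > 20 → go right. Place as right child of 20.
Insert 22: 22 > 17 → go right; 22 < 41 → go left; 22 > 20 → go right; 22 < 28 → go left. Place as left child of 28.
Insert 42: 42 > 17 → go right; 42 > 41 → go right. Place as right child of 41.
Insert 45: 45 > 17 → go right; 45 > 41 → go right; 45 > 42 → go right. Place as right child of 42.
Insert 12: 12 < 17 → go left. Place as left child of 17.
Insert 2: 2 < 17 → go left; 2 < 12 → go left. Place as left child of 12.

Leaves: 2, 22, 45 — 3 in total.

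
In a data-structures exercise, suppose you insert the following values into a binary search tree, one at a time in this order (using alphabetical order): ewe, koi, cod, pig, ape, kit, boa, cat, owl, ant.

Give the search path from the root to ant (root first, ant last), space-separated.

ewe cod ape ant

Insert ewe: tree is empty, so ewe becomes the root.
Insert koi: koi > ewe → go right. Place as right child of ewe.
Insert cod: cod < ewe → go left. Place as left child of ewe.
Insert pig: pig > ewe → go right; pig > koi → go right. Place as right child of koi.
Insert ape: ape < ewe → go left; ape < cod → go left. Place as left child of cod.
Insert kit: kit > ewe → go right; kit < koi → go left. Place as left child of koi.
Insert boa: boa < ewe → go left; boa < cod → go left; boa > ape → go right. Place as right child of ape.
Insert cat: cat < ewe → go left; cat < cod → go left; cat > ape → go right; cat > boa → go right. Place as right child of boa.
Insert owl: owl > ewe → go right; owl > koi → go right; owl < pig → go left. Place as left child of pig.
Insert ant: ant < ewe → go left; ant < cod → go left; ant < ape → go left. Place as left child of ape.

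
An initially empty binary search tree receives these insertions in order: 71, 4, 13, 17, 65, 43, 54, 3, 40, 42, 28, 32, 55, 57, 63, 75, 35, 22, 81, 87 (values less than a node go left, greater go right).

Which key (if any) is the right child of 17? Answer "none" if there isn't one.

71: root
4: left child of 71 (depth 1)
13: right child of 4 (depth 2)
17: right child of 13 (depth 3)
65: right child of 17 (depth 4)
43: left child of 65 (depth 5)
54: right child of 43 (depth 6)
3: left child of 4 (depth 2)
40: left child of 43 (depth 6)
42: right child of 40 (depth 7)
28: left child of 40 (depth 7)
32: right child of 28 (depth 8)
55: right child of 54 (depth 7)
57: right child of 55 (depth 8)
63: right child of 57 (depth 9)
75: right child of 71 (depth 1)
35: right child of 32 (depth 9)
22: left child of 28 (depth 8)
81: right child of 75 (depth 2)
87: right child of 81 (depth 3)

65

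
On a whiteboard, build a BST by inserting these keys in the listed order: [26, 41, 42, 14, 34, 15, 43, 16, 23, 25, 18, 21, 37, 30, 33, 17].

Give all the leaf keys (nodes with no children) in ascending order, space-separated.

17 21 25 33 37 43

26: root
41: right child of 26 (depth 1)
42: right child of 41 (depth 2)
14: left child of 26 (depth 1)
34: left child of 41 (depth 2)
15: right child of 14 (depth 2)
43: right child of 42 (depth 3)
16: right child of 15 (depth 3)
23: right child of 16 (depth 4)
25: right child of 23 (depth 5)
18: left child of 23 (depth 5)
21: right child of 18 (depth 6)
37: right child of 34 (depth 3)
30: left child of 34 (depth 3)
33: right child of 30 (depth 4)
17: left child of 18 (depth 6)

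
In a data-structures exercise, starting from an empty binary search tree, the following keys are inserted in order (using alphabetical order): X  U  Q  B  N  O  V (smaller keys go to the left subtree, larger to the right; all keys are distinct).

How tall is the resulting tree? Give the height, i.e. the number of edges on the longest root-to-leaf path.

5

X: root
U: left child of X (depth 1)
Q: left child of U (depth 2)
B: left child of Q (depth 3)
N: right child of B (depth 4)
O: right child of N (depth 5)
V: right child of U (depth 2)

The deepest node is O at depth 5.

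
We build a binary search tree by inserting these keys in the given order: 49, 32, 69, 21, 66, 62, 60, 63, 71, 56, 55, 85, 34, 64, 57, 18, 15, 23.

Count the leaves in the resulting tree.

Insert 49: tree is empty, so 49 becomes the root.
Insert 32: 32 < 49 → go left. Place as left child of 49.
Insert 69: 69 > 49 → go right. Place as right child of 49.
Insert 21: 21 < 49 → go left; 21 < 32 → go left. Place as left child of 32.
Insert 66: 66 > 49 → go right; 66 < 69 → go left. Place as left child of 69.
Insert 62: 62 > 49 → go right; 62 < 69 → go left; 62 < 66 → go left. Place as left child of 66.
Insert 60: 60 > 49 → go right; 60 < 69 → go left; 60 < 66 → go left; 60 < 62 → go left. Place as left child of 62.
Insert 63: 63 > 49 → go right; 63 < 69 → go left; 63 < 66 → go left; 63 > 62 → go right. Place as right child of 62.
Insert 71: 71 > 49 → go right; 71 > 69 → go right. Place as right child of 69.
Insert 56: 56 > 49 → go right; 56 < 69 → go left; 56 < 66 → go left; 56 < 62 → go left; 56 < 60 → go left. Place as left child of 60.
Insert 55: 55 > 49 → go right; 55 < 69 → go left; 55 < 66 → go left; 55 < 62 → go left; 55 < 60 → go left; 55 < 56 → go left. Place as left child of 56.
Insert 85: 85 > 49 → go right; 85 > 69 → go right; 85 > 71 → go right. Place as right child of 71.
Insert 34: 34 < 49 → go left; 34 > 32 → go right. Place as right child of 32.
Insert 64: 64 > 49 → go right; 64 < 69 → go left; 64 < 66 → go left; 64 > 62 → go right; 64 > 63 → go right. Place as right child of 63.
Insert 57: 57 > 49 → go right; 57 < 69 → go left; 57 < 66 → go left; 57 < 62 → go left; 57 < 60 → go left; 57 > 56 → go right. Place as right child of 56.
Insert 18: 18 < 49 → go left; 18 < 32 → go left; 18 < 21 → go left. Place as left child of 21.
Insert 15: 15 < 49 → go left; 15 < 32 → go left; 15 < 21 → go left; 15 < 18 → go left. Place as left child of 18.
Insert 23: 23 < 49 → go left; 23 < 32 → go left; 23 > 21 → go right. Place as right child of 21.

Leaves: 15, 23, 34, 55, 57, 64, 85 — 7 in total.

7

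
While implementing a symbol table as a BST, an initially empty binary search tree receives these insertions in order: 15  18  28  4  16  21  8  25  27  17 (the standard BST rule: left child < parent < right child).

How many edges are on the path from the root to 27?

15: root
18: right child of 15 (depth 1)
28: right child of 18 (depth 2)
4: left child of 15 (depth 1)
16: left child of 18 (depth 2)
21: left child of 28 (depth 3)
8: right child of 4 (depth 2)
25: right child of 21 (depth 4)
27: right child of 25 (depth 5)
17: right child of 16 (depth 3)

Path to 27: 15 → 18 → 28 → 21 → 25 → 27, which is 5 edges.

5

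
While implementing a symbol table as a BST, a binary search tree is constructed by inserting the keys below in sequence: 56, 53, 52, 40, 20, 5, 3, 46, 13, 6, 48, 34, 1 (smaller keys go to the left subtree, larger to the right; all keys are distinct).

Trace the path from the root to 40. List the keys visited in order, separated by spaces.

56 53 52 40

Resulting structure (node: left, right):
  56: L=53, R=–
  53: L=52, R=–
  52: L=40, R=–
  40: L=20, R=46
  20: L=5, R=34
  5: L=3, R=13
  3: L=1, R=–
  46: L=–, R=48
  13: L=6, R=–
  6: L=–, R=–
  48: L=–, R=–
  34: L=–, R=–
  1: L=–, R=–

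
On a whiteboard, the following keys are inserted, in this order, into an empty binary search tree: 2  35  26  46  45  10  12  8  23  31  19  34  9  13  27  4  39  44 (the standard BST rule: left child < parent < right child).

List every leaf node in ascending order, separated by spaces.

2: root
35: right child of 2 (depth 1)
26: left child of 35 (depth 2)
46: right child of 35 (depth 2)
45: left child of 46 (depth 3)
10: left child of 26 (depth 3)
12: right child of 10 (depth 4)
8: left child of 10 (depth 4)
23: right child of 12 (depth 5)
31: right child of 26 (depth 3)
19: left child of 23 (depth 6)
34: right child of 31 (depth 4)
9: right child of 8 (depth 5)
13: left child of 19 (depth 7)
27: left child of 31 (depth 4)
4: left child of 8 (depth 5)
39: left child of 45 (depth 4)
44: right child of 39 (depth 5)

4 9 13 27 34 44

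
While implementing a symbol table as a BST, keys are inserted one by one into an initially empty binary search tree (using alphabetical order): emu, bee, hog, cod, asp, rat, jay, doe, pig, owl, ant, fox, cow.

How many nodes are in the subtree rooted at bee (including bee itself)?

emu: root
bee: left child of emu (depth 1)
hog: right child of emu (depth 1)
cod: right child of bee (depth 2)
asp: left child of bee (depth 2)
rat: right child of hog (depth 2)
jay: left child of rat (depth 3)
doe: right child of cod (depth 3)
pig: right child of jay (depth 4)
owl: left child of pig (depth 5)
ant: left child of asp (depth 3)
fox: left child of hog (depth 2)
cow: left child of doe (depth 4)

Subtree rooted at bee contains: bee, asp, ant, cod, doe, cow — 6 nodes.

6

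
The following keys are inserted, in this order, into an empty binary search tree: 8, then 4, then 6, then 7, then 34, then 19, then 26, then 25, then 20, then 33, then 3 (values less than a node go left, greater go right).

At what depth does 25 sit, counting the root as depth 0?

4

8: root
4: left child of 8 (depth 1)
6: right child of 4 (depth 2)
7: right child of 6 (depth 3)
34: right child of 8 (depth 1)
19: left child of 34 (depth 2)
26: right child of 19 (depth 3)
25: left child of 26 (depth 4)
20: left child of 25 (depth 5)
33: right child of 26 (depth 4)
3: left child of 4 (depth 2)

Path to 25: 8 → 34 → 19 → 26 → 25, which is 4 edges.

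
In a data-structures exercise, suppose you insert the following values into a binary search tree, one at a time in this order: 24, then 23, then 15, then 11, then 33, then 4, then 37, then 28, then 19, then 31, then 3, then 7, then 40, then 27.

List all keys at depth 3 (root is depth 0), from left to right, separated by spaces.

11 19 27 31 40

Resulting structure (node: left, right):
  24: L=23, R=33
  23: L=15, R=–
  15: L=11, R=19
  11: L=4, R=–
  33: L=28, R=37
  4: L=3, R=7
  37: L=–, R=40
  28: L=27, R=31
  19: L=–, R=–
  31: L=–, R=–
  3: L=–, R=–
  7: L=–, R=–
  40: L=–, R=–
  27: L=–, R=–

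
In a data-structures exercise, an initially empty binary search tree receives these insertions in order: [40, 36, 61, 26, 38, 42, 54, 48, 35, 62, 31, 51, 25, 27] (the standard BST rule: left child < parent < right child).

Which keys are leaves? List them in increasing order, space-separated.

25 27 38 51 62

Insert 40: tree is empty, so 40 becomes the root.
Insert 36: 36 < 40 → go left. Place as left child of 40.
Insert 61: 61 > 40 → go right. Place as right child of 40.
Insert 26: 26 < 40 → go left; 26 < 36 → go left. Place as left child of 36.
Insert 38: 38 < 40 → go left; 38 > 36 → go right. Place as right child of 36.
Insert 42: 42 > 40 → go right; 42 < 61 → go left. Place as left child of 61.
Insert 54: 54 > 40 → go right; 54 < 61 → go left; 54 > 42 → go right. Place as right child of 42.
Insert 48: 48 > 40 → go right; 48 < 61 → go left; 48 > 42 → go right; 48 < 54 → go left. Place as left child of 54.
Insert 35: 35 < 40 → go left; 35 < 36 → go left; 35 > 26 → go right. Place as right child of 26.
Insert 62: 62 > 40 → go right; 62 > 61 → go right. Place as right child of 61.
Insert 31: 31 < 40 → go left; 31 < 36 → go left; 31 > 26 → go right; 31 < 35 → go left. Place as left child of 35.
Insert 51: 51 > 40 → go right; 51 < 61 → go left; 51 > 42 → go right; 51 < 54 → go left; 51 > 48 → go right. Place as right child of 48.
Insert 25: 25 < 40 → go left; 25 < 36 → go left; 25 < 26 → go left. Place as left child of 26.
Insert 27: 27 < 40 → go left; 27 < 36 → go left; 27 > 26 → go right; 27 < 35 → go left; 27 < 31 → go left. Place as left child of 31.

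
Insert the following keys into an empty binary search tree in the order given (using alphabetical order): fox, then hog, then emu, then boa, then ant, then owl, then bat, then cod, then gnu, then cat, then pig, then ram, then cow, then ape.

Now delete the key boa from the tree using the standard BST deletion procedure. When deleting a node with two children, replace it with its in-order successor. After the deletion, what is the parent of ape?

Resulting structure (node: left, right):
  fox: L=emu, R=hog
  hog: L=gnu, R=owl
  emu: L=boa, R=–
  boa: L=ant, R=cod
  ant: L=–, R=bat
  owl: L=–, R=pig
  bat: L=ape, R=–
  cod: L=cat, R=cow
  gnu: L=–, R=–
  cat: L=–, R=–
  pig: L=–, R=ram
  ram: L=–, R=–
  cow: L=–, R=–
  ape: L=–, R=–

Delete boa (two children — replace with in-order successor).
After deletion, ape's parent is bat.

bat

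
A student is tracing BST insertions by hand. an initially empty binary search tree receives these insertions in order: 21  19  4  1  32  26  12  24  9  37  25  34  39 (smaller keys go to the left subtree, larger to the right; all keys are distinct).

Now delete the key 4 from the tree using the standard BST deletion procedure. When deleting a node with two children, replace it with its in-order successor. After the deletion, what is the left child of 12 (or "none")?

21: root
19: left child of 21 (depth 1)
4: left child of 19 (depth 2)
1: left child of 4 (depth 3)
32: right child of 21 (depth 1)
26: left child of 32 (depth 2)
12: right child of 4 (depth 3)
24: left child of 26 (depth 3)
9: left child of 12 (depth 4)
37: right child of 32 (depth 2)
25: right child of 24 (depth 4)
34: left child of 37 (depth 3)
39: right child of 37 (depth 3)

Delete 4 (two children — replace with in-order successor).
After deletion, 12's left child: none.

none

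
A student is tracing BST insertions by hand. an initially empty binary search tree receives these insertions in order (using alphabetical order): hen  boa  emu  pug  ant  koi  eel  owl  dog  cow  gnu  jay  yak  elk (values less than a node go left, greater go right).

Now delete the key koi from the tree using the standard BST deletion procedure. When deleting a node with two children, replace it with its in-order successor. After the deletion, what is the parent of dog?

Insert hen: tree is empty, so hen becomes the root.
Insert boa: boa < hen → go left. Place as left child of hen.
Insert emu: emu < hen → go left; emu > boa → go right. Place as right child of boa.
Insert pug: pug > hen → go right. Place as right child of hen.
Insert ant: ant < hen → go left; ant < boa → go left. Place as left child of boa.
Insert koi: koi > hen → go right; koi < pug → go left. Place as left child of pug.
Insert eel: eel < hen → go left; eel > boa → go right; eel < emu → go left. Place as left child of emu.
Insert owl: owl > hen → go right; owl < pug → go left; owl > koi → go right. Place as right child of koi.
Insert dog: dog < hen → go left; dog > boa → go right; dog < emu → go left; dog < eel → go left. Place as left child of eel.
Insert cow: cow < hen → go left; cow > boa → go right; cow < emu → go left; cow < eel → go left; cow < dog → go left. Place as left child of dog.
Insert gnu: gnu < hen → go left; gnu > boa → go right; gnu > emu → go right. Place as right child of emu.
Insert jay: jay > hen → go right; jay < pug → go left; jay < koi → go left. Place as left child of koi.
Insert yak: yak > hen → go right; yak > pug → go right. Place as right child of pug.
Insert elk: elk < hen → go left; elk > boa → go right; elk < emu → go left; elk > eel → go right. Place as right child of eel.

Delete koi (two children — replace with in-order successor).
After deletion, dog's parent is eel.

eel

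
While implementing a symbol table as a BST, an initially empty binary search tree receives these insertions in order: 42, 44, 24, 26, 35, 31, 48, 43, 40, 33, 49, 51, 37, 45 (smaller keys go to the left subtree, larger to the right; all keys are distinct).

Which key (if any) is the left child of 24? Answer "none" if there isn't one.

42: root
44: right child of 42 (depth 1)
24: left child of 42 (depth 1)
26: right child of 24 (depth 2)
35: right child of 26 (depth 3)
31: left child of 35 (depth 4)
48: right child of 44 (depth 2)
43: left child of 44 (depth 2)
40: right child of 35 (depth 4)
33: right child of 31 (depth 5)
49: right child of 48 (depth 3)
51: right child of 49 (depth 4)
37: left child of 40 (depth 5)
45: left child of 48 (depth 3)

none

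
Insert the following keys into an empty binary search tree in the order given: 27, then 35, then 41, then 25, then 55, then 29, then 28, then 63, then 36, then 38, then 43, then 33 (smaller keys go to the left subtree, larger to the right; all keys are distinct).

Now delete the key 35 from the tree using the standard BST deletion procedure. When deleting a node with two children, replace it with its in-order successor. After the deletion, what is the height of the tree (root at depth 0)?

27: root
35: right child of 27 (depth 1)
41: right child of 35 (depth 2)
25: left child of 27 (depth 1)
55: right child of 41 (depth 3)
29: left child of 35 (depth 2)
28: left child of 29 (depth 3)
63: right child of 55 (depth 4)
36: left child of 41 (depth 3)
38: right child of 36 (depth 4)
43: left child of 55 (depth 4)
33: right child of 29 (depth 3)

Delete 35 (two children — replace with in-order successor).
After deletion, deepest node is 63 at depth 4.

4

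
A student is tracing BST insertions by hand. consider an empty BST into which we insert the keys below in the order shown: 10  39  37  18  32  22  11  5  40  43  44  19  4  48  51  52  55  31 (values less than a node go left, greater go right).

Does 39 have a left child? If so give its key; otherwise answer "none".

37

Resulting structure (node: left, right):
  10: L=5, R=39
  39: L=37, R=40
  37: L=18, R=–
  18: L=11, R=32
  32: L=22, R=–
  22: L=19, R=31
  11: L=–, R=–
  5: L=4, R=–
  40: L=–, R=43
  43: L=–, R=44
  44: L=–, R=48
  19: L=–, R=–
  4: L=–, R=–
  48: L=–, R=51
  51: L=–, R=52
  52: L=–, R=55
  55: L=–, R=–
  31: L=–, R=–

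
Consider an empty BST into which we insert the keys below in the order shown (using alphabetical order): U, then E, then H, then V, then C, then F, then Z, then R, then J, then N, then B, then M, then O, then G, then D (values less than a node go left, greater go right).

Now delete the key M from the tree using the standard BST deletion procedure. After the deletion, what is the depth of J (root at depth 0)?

U: root
E: left child of U (depth 1)
H: right child of E (depth 2)
V: right child of U (depth 1)
C: left child of E (depth 2)
F: left child of H (depth 3)
Z: right child of V (depth 2)
R: right child of H (depth 3)
J: left child of R (depth 4)
N: right child of J (depth 5)
B: left child of C (depth 3)
M: left child of N (depth 6)
O: right child of N (depth 6)
G: right child of F (depth 4)
D: right child of C (depth 3)

Delete M (at most one child — splice it out).
After deletion, path to J: U → E → H → R → J.

4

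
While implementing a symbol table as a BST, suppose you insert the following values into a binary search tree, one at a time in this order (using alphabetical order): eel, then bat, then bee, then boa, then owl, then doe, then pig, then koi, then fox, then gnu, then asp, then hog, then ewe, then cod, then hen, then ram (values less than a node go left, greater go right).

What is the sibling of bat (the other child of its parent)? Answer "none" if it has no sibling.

owl

eel: root
bat: left child of eel (depth 1)
bee: right child of bat (depth 2)
boa: right child of bee (depth 3)
owl: right child of eel (depth 1)
doe: right child of boa (depth 4)
pig: right child of owl (depth 2)
koi: left child of owl (depth 2)
fox: left child of koi (depth 3)
gnu: right child of fox (depth 4)
asp: left child of bat (depth 2)
hog: right child of gnu (depth 5)
ewe: left child of fox (depth 4)
cod: left child of doe (depth 5)
hen: left child of hog (depth 6)
ram: right child of pig (depth 3)

bat's parent is eel; the other child of eel is owl.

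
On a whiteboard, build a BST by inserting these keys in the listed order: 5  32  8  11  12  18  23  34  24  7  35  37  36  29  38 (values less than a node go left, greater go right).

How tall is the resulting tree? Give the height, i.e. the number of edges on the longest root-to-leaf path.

5: root
32: right child of 5 (depth 1)
8: left child of 32 (depth 2)
11: right child of 8 (depth 3)
12: right child of 11 (depth 4)
18: right child of 12 (depth 5)
23: right child of 18 (depth 6)
34: right child of 32 (depth 2)
24: right child of 23 (depth 7)
7: left child of 8 (depth 3)
35: right child of 34 (depth 3)
37: right child of 35 (depth 4)
36: left child of 37 (depth 5)
29: right child of 24 (depth 8)
38: right child of 37 (depth 5)

The deepest node is 29 at depth 8.

8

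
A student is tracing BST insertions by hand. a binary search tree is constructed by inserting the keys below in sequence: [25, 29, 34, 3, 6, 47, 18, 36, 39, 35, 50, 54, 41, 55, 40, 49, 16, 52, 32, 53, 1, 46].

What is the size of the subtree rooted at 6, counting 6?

3

25: root
29: right child of 25 (depth 1)
34: right child of 29 (depth 2)
3: left child of 25 (depth 1)
6: right child of 3 (depth 2)
47: right child of 34 (depth 3)
18: right child of 6 (depth 3)
36: left child of 47 (depth 4)
39: right child of 36 (depth 5)
35: left child of 36 (depth 5)
50: right child of 47 (depth 4)
54: right child of 50 (depth 5)
41: right child of 39 (depth 6)
55: right child of 54 (depth 6)
40: left child of 41 (depth 7)
49: left child of 50 (depth 5)
16: left child of 18 (depth 4)
52: left child of 54 (depth 6)
32: left child of 34 (depth 3)
53: right child of 52 (depth 7)
1: left child of 3 (depth 2)
46: right child of 41 (depth 7)

Subtree rooted at 6 contains: 6, 18, 16 — 3 nodes.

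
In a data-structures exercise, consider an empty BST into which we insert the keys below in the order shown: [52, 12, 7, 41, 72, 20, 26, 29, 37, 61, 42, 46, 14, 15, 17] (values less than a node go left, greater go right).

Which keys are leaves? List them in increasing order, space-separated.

7 17 37 46 61

52: root
12: left child of 52 (depth 1)
7: left child of 12 (depth 2)
41: right child of 12 (depth 2)
72: right child of 52 (depth 1)
20: left child of 41 (depth 3)
26: right child of 20 (depth 4)
29: right child of 26 (depth 5)
37: right child of 29 (depth 6)
61: left child of 72 (depth 2)
42: right child of 41 (depth 3)
46: right child of 42 (depth 4)
14: left child of 20 (depth 4)
15: right child of 14 (depth 5)
17: right child of 15 (depth 6)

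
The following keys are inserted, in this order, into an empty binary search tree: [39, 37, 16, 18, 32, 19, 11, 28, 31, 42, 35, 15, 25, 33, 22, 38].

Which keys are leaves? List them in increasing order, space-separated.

15 22 31 33 38 42

Insert 39: tree is empty, so 39 becomes the root.
Insert 37: 37 < 39 → go left. Place as left child of 39.
Insert 16: 16 < 39 → go left; 16 < 37 → go left. Place as left child of 37.
Insert 18: 18 < 39 → go left; 18 < 37 → go left; 18 > 16 → go right. Place as right child of 16.
Insert 32: 32 < 39 → go left; 32 < 37 → go left; 32 > 16 → go right; 32 > 18 → go right. Place as right child of 18.
Insert 19: 19 < 39 → go left; 19 < 37 → go left; 19 > 16 → go right; 19 > 18 → go right; 19 < 32 → go left. Place as left child of 32.
Insert 11: 11 < 39 → go left; 11 < 37 → go left; 11 < 16 → go left. Place as left child of 16.
Insert 28: 28 < 39 → go left; 28 < 37 → go left; 28 > 16 → go right; 28 > 18 → go right; 28 < 32 → go left; 28 > 19 → go right. Place as right child of 19.
Insert 31: 31 < 39 → go left; 31 < 37 → go left; 31 > 16 → go right; 31 > 18 → go right; 31 < 32 → go left; 31 > 19 → go right; 31 > 28 → go right. Place as right child of 28.
Insert 42: 42 > 39 → go right. Place as right child of 39.
Insert 35: 35 < 39 → go left; 35 < 37 → go left; 35 > 16 → go right; 35 > 18 → go right; 35 > 32 → go right. Place as right child of 32.
Insert 15: 15 < 39 → go left; 15 < 37 → go left; 15 < 16 → go left; 15 > 11 → go right. Place as right child of 11.
Insert 25: 25 < 39 → go left; 25 < 37 → go left; 25 > 16 → go right; 25 > 18 → go right; 25 < 32 → go left; 25 > 19 → go right; 25 < 28 → go left. Place as left child of 28.
Insert 33: 33 < 39 → go left; 33 < 37 → go left; 33 > 16 → go right; 33 > 18 → go right; 33 > 32 → go right; 33 < 35 → go left. Place as left child of 35.
Insert 22: 22 < 39 → go left; 22 < 37 → go left; 22 > 16 → go right; 22 > 18 → go right; 22 < 32 → go left; 22 > 19 → go right; 22 < 28 → go left; 22 < 25 → go left. Place as left child of 25.
Insert 38: 38 < 39 → go left; 38 > 37 → go right. Place as right child of 37.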